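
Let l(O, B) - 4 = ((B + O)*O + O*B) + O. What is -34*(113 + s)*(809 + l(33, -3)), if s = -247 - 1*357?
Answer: 28997478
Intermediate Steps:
l(O, B) = 4 + O + B*O + O*(B + O) (l(O, B) = 4 + (((B + O)*O + O*B) + O) = 4 + ((O*(B + O) + B*O) + O) = 4 + ((B*O + O*(B + O)) + O) = 4 + (O + B*O + O*(B + O)) = 4 + O + B*O + O*(B + O))
s = -604 (s = -247 - 357 = -604)
-34*(113 + s)*(809 + l(33, -3)) = -34*(113 - 604)*(809 + (4 + 33 + 33**2 + 2*(-3)*33)) = -(-16694)*(809 + (4 + 33 + 1089 - 198)) = -(-16694)*(809 + 928) = -(-16694)*1737 = -34*(-852867) = 28997478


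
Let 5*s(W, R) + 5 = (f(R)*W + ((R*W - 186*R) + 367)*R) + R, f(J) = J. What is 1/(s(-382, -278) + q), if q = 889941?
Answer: -1/7888744 ≈ -1.2676e-7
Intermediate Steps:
s(W, R) = -1 + R/5 + R*W/5 + R*(367 - 186*R + R*W)/5 (s(W, R) = -1 + ((R*W + ((R*W - 186*R) + 367)*R) + R)/5 = -1 + ((R*W + ((-186*R + R*W) + 367)*R) + R)/5 = -1 + ((R*W + (367 - 186*R + R*W)*R) + R)/5 = -1 + ((R*W + R*(367 - 186*R + R*W)) + R)/5 = -1 + (R + R*W + R*(367 - 186*R + R*W))/5 = -1 + (R/5 + R*W/5 + R*(367 - 186*R + R*W)/5) = -1 + R/5 + R*W/5 + R*(367 - 186*R + R*W)/5)
1/(s(-382, -278) + q) = 1/((-1 - 186/5*(-278)² + (368/5)*(-278) + (⅕)*(-278)*(-382) + (⅕)*(-382)*(-278)²) + 889941) = 1/((-1 - 186/5*77284 - 102304/5 + 106196/5 + (⅕)*(-382)*77284) + 889941) = 1/((-1 - 14374824/5 - 102304/5 + 106196/5 - 29522488/5) + 889941) = 1/(-8778685 + 889941) = 1/(-7888744) = -1/7888744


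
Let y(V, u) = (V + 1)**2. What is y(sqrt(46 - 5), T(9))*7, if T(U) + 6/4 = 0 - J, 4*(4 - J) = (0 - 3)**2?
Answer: 294 + 14*sqrt(41) ≈ 383.64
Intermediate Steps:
J = 7/4 (J = 4 - (0 - 3)**2/4 = 4 - 1/4*(-3)**2 = 4 - 1/4*9 = 4 - 9/4 = 7/4 ≈ 1.7500)
T(U) = -13/4 (T(U) = -3/2 + (0 - 1*7/4) = -3/2 + (0 - 7/4) = -3/2 - 7/4 = -13/4)
y(V, u) = (1 + V)**2
y(sqrt(46 - 5), T(9))*7 = (1 + sqrt(46 - 5))**2*7 = (1 + sqrt(41))**2*7 = 7*(1 + sqrt(41))**2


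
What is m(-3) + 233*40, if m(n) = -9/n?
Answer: 9323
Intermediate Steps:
m(-3) + 233*40 = -9/(-3) + 233*40 = -9*(-⅓) + 9320 = 3 + 9320 = 9323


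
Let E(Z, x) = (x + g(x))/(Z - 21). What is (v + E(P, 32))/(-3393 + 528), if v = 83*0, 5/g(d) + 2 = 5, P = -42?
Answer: 101/541485 ≈ 0.00018652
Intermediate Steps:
g(d) = 5/3 (g(d) = 5/(-2 + 5) = 5/3)
v = 0
E(Z, x) = (5/3 + x)/(-21 + Z) (E(Z, x) = (x + 5/3)/(Z - 21) = (5/3 + x)/(-21 + Z))
(v + E(P, 32))/(-3393 + 528) = (0 + (5/3 + 32)/(-21 - 42))/(-3393 + 528) = (0 + (101/3)/(-63))/(-2865) = (0 - 1/63*101/3)*(-1/2865) = (0 - 101/189)*(-1/2865) = -101/189*(-1/2865) = 101/541485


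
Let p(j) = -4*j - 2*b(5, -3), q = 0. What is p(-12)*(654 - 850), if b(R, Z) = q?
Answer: -9408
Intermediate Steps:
b(R, Z) = 0
p(j) = -4*j (p(j) = -4*j - 2*0 = -4*j + 0 = -4*j)
p(-12)*(654 - 850) = (-4*(-12))*(654 - 850) = 48*(-196) = -9408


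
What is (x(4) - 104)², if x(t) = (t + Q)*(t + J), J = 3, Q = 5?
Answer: 1681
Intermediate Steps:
x(t) = (3 + t)*(5 + t) (x(t) = (t + 5)*(t + 3) = (5 + t)*(3 + t) = (3 + t)*(5 + t))
(x(4) - 104)² = ((15 + 4² + 8*4) - 104)² = ((15 + 16 + 32) - 104)² = (63 - 104)² = (-41)² = 1681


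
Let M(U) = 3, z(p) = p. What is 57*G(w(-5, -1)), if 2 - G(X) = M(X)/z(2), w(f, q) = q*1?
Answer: 57/2 ≈ 28.500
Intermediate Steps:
w(f, q) = q
G(X) = ½ (G(X) = 2 - 3/2 = ½)
57*G(w(-5, -1)) = 57*(½) = 57/2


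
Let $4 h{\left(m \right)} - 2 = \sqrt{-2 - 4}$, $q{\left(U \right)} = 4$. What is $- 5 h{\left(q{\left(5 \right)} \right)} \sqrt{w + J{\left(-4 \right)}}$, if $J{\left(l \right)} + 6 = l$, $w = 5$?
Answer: $\frac{5 \sqrt{30}}{4} - \frac{5 i \sqrt{5}}{2} \approx 6.8465 - 5.5902 i$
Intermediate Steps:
$J{\left(l \right)} = -6 + l$
$h{\left(m \right)} = \frac{1}{2} + \frac{i \sqrt{6}}{4}$ ($h{\left(m \right)} = \frac{1}{2} + \frac{\sqrt{-2 - 4}}{4} = \frac{1}{2} + \frac{\sqrt{-6}}{4} = \frac{1}{2} + \frac{i \sqrt{6}}{4}$)
$- 5 h{\left(q{\left(5 \right)} \right)} \sqrt{w + J{\left(-4 \right)}} = - 5 \left(\frac{1}{2} + \frac{i \sqrt{6}}{4}\right) \sqrt{5 - 10} = \left(- \frac{5}{2} - \frac{5 i \sqrt{6}}{4}\right) \sqrt{5 - 10} = \left(- \frac{5}{2} - \frac{5 i \sqrt{6}}{4}\right) \sqrt{-5} = \left(- \frac{5}{2} - \frac{5 i \sqrt{6}}{4}\right) i \sqrt{5} = i \sqrt{5} \left(- \frac{5}{2} - \frac{5 i \sqrt{6}}{4}\right)$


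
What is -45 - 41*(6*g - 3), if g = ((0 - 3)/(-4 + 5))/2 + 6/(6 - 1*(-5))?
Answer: 3441/11 ≈ 312.82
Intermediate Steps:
g = -21/22 (g = -3/1*(½) + 6/(6 + 5) = -3*1*(½) + 6/11 = -3*½ + 6*(1/11) = -3/2 + 6/11 = -21/22 ≈ -0.95455)
-45 - 41*(6*g - 3) = -45 - 41*(6*(-21/22) - 3) = -45 - 41*(-63/11 - 3) = -45 - 41*(-96/11) = -45 + 3936/11 = 3441/11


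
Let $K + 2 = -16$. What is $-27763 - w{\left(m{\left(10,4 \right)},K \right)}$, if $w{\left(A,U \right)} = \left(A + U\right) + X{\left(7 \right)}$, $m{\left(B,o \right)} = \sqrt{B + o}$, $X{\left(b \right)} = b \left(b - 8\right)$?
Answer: $-27738 - \sqrt{14} \approx -27742.0$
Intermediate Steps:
$K = -18$ ($K = -2 - 16 = -18$)
$X{\left(b \right)} = b \left(-8 + b\right)$
$w{\left(A,U \right)} = -7 + A + U$ ($w{\left(A,U \right)} = \left(A + U\right) + 7 \left(-8 + 7\right) = \left(A + U\right) + 7 \left(-1\right) = \left(A + U\right) - 7 = -7 + A + U$)
$-27763 - w{\left(m{\left(10,4 \right)},K \right)} = -27763 - \left(-7 + \sqrt{10 + 4} - 18\right) = -27763 - \left(-7 + \sqrt{14} - 18\right) = -27763 - \left(-25 + \sqrt{14}\right) = -27763 + \left(25 - \sqrt{14}\right) = -27738 - \sqrt{14}$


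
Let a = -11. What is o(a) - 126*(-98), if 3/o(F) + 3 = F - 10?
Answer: 98783/8 ≈ 12348.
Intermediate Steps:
o(F) = 3/(-13 + F) (o(F) = 3/(-3 + (F - 10)) = 3/(-3 + (-10 + F)) = 3/(-13 + F))
o(a) - 126*(-98) = 3/(-13 - 11) - 126*(-98) = 3/(-24) + 12348 = 3*(-1/24) + 12348 = -1/8 + 12348 = 98783/8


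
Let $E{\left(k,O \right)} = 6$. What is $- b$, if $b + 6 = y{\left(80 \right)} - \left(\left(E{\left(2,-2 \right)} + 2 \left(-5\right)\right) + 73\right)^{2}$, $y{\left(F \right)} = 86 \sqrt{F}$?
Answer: $4767 - 344 \sqrt{5} \approx 3997.8$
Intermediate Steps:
$b = -4767 + 344 \sqrt{5}$ ($b = -6 + \left(86 \sqrt{80} - \left(\left(6 + 2 \left(-5\right)\right) + 73\right)^{2}\right) = -6 + \left(86 \cdot 4 \sqrt{5} - \left(\left(6 - 10\right) + 73\right)^{2}\right) = -6 + \left(344 \sqrt{5} - \left(-4 + 73\right)^{2}\right) = -6 + \left(344 \sqrt{5} - 69^{2}\right) = -6 + \left(344 \sqrt{5} - 4761\right) = -6 - \left(4761 - 344 \sqrt{5}\right) = -4767 + 344 \sqrt{5} \approx -3997.8$)
$- b = - (-4767 + 344 \sqrt{5}) = 4767 - 344 \sqrt{5}$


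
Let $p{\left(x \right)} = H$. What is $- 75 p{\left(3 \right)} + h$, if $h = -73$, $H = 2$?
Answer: $-223$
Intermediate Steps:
$p{\left(x \right)} = 2$
$- 75 p{\left(3 \right)} + h = \left(-75\right) 2 - 73 = -150 - 73 = -223$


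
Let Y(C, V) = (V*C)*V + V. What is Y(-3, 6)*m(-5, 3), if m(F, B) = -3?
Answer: 306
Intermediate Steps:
Y(C, V) = V + C*V² (Y(C, V) = (C*V)*V + V = C*V² + V = V + C*V²)
Y(-3, 6)*m(-5, 3) = (6*(1 - 3*6))*(-3) = (6*(1 - 18))*(-3) = (6*(-17))*(-3) = -102*(-3) = 306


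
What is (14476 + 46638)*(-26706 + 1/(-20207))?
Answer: -32980056611302/20207 ≈ -1.6321e+9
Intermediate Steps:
(14476 + 46638)*(-26706 + 1/(-20207)) = 61114*(-26706 - 1/20207) = 61114*(-539648143/20207) = -32980056611302/20207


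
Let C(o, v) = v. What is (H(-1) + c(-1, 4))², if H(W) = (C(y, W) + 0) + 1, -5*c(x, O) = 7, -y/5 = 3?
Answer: 49/25 ≈ 1.9600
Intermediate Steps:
y = -15 (y = -5*3 = -15)
c(x, O) = -7/5 (c(x, O) = -⅕*7 = -7/5)
H(W) = 1 + W (H(W) = (W + 0) + 1 = W + 1 = 1 + W)
(H(-1) + c(-1, 4))² = ((1 - 1) - 7/5)² = (0 - 7/5)² = (-7/5)² = 49/25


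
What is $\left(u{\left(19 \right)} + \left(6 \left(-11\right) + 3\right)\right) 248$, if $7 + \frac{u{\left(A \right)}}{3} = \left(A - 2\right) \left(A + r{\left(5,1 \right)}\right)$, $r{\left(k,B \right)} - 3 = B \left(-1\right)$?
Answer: $244776$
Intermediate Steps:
$r{\left(k,B \right)} = 3 - B$ ($r{\left(k,B \right)} = 3 + B \left(-1\right) = 3 - B$)
$u{\left(A \right)} = -21 + 3 \left(-2 + A\right) \left(2 + A\right)$ ($u{\left(A \right)} = -21 + 3 \left(A - 2\right) \left(A + \left(3 - 1\right)\right) = -21 + 3 \left(-2 + A\right) \left(A + \left(3 - 1\right)\right) = -21 + 3 \left(-2 + A\right) \left(A + 2\right) = -21 + 3 \left(-2 + A\right) \left(2 + A\right)$)
$\left(u{\left(19 \right)} + \left(6 \left(-11\right) + 3\right)\right) 248 = \left(\left(-33 + 3 \cdot 19^{2}\right) + \left(6 \left(-11\right) + 3\right)\right) 248 = \left(\left(-33 + 3 \cdot 361\right) + \left(-66 + 3\right)\right) 248 = \left(\left(-33 + 1083\right) - 63\right) 248 = \left(1050 - 63\right) 248 = 987 \cdot 248 = 244776$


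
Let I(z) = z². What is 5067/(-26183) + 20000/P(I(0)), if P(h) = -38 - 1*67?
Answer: -104838407/549843 ≈ -190.67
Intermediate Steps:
P(h) = -105 (P(h) = -38 - 67 = -105)
5067/(-26183) + 20000/P(I(0)) = 5067/(-26183) + 20000/(-105) = 5067*(-1/26183) + 20000*(-1/105) = -5067/26183 - 4000/21 = -104838407/549843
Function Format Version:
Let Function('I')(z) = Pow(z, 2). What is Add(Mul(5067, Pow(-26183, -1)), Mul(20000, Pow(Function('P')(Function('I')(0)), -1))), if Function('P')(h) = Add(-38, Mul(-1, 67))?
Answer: Rational(-104838407, 549843) ≈ -190.67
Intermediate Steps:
Function('P')(h) = -105 (Function('P')(h) = Add(-38, -67) = -105)
Add(Mul(5067, Pow(-26183, -1)), Mul(20000, Pow(Function('P')(Function('I')(0)), -1))) = Add(Mul(5067, Pow(-26183, -1)), Mul(20000, Pow(-105, -1))) = Add(Mul(5067, Rational(-1, 26183)), Mul(20000, Rational(-1, 105))) = Add(Rational(-5067, 26183), Rational(-4000, 21)) = Rational(-104838407, 549843)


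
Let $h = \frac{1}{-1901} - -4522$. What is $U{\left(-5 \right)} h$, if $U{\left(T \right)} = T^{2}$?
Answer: $\frac{214908025}{1901} \approx 1.1305 \cdot 10^{5}$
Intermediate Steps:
$h = \frac{8596321}{1901}$ ($h = - \frac{1}{1901} + 4522 = \frac{8596321}{1901} \approx 4522.0$)
$U{\left(-5 \right)} h = \left(-5\right)^{2} \cdot \frac{8596321}{1901} = 25 \cdot \frac{8596321}{1901} = \frac{214908025}{1901}$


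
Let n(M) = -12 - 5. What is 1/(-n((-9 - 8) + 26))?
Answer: 1/17 ≈ 0.058824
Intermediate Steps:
n(M) = -17
1/(-n((-9 - 8) + 26)) = 1/(-1*(-17)) = 1/17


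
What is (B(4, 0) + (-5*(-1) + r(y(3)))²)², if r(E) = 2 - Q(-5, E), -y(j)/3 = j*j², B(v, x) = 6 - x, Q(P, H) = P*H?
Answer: 25093728100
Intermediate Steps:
Q(P, H) = H*P
y(j) = -3*j³ (y(j) = -3*j*j² = -3*j³)
r(E) = 2 + 5*E (r(E) = 2 - E*(-5) = 2 - (-5)*E = 2 + 5*E)
(B(4, 0) + (-5*(-1) + r(y(3)))²)² = ((6 - 1*0) + (-5*(-1) + (2 + 5*(-3*3³)))²)² = ((6 + 0) + (5 + (2 + 5*(-3*27)))²)² = (6 + (5 + (2 + 5*(-81)))²)² = (6 + (5 + (2 - 405))²)² = (6 + (5 - 403)²)² = (6 + (-398)²)² = (6 + 158404)² = 158410² = 25093728100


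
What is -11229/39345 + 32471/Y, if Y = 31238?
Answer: 308933331/409686370 ≈ 0.75407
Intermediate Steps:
-11229/39345 + 32471/Y = -11229/39345 + 32471/31238 = -11229*1/39345 + 32471*(1/31238) = -3743/13115 + 32471/31238 = 308933331/409686370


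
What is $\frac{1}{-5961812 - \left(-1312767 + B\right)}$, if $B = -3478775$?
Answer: $- \frac{1}{1170270} \approx -8.545 \cdot 10^{-7}$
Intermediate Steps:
$\frac{1}{-5961812 - \left(-1312767 + B\right)} = \frac{1}{-5961812 + \left(1312767 - -3478775\right)} = \frac{1}{-5961812 + \left(1312767 + 3478775\right)} = \frac{1}{-5961812 + 4791542} = \frac{1}{-1170270} = - \frac{1}{1170270}$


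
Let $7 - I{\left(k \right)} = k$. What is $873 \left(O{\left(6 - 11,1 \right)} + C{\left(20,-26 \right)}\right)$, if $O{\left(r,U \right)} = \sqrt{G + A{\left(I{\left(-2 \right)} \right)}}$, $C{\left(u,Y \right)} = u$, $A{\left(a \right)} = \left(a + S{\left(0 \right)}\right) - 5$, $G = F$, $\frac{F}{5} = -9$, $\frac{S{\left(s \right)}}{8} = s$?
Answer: $17460 + 873 i \sqrt{41} \approx 17460.0 + 5589.9 i$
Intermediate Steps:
$I{\left(k \right)} = 7 - k$
$S{\left(s \right)} = 8 s$
$F = -45$ ($F = 5 \left(-9\right) = -45$)
$G = -45$
$A{\left(a \right)} = -5 + a$ ($A{\left(a \right)} = \left(a + 8 \cdot 0\right) - 5 = \left(a + 0\right) - 5 = a - 5 = -5 + a$)
$O{\left(r,U \right)} = i \sqrt{41}$ ($O{\left(r,U \right)} = \sqrt{-45 + \left(-5 + \left(7 - -2\right)\right)} = \sqrt{-45 + \left(-5 + \left(7 + 2\right)\right)} = \sqrt{-45 + \left(-5 + 9\right)} = \sqrt{-45 + 4} = \sqrt{-41} = i \sqrt{41}$)
$873 \left(O{\left(6 - 11,1 \right)} + C{\left(20,-26 \right)}\right) = 873 \left(i \sqrt{41} + 20\right) = 873 \left(20 + i \sqrt{41}\right) = 17460 + 873 i \sqrt{41}$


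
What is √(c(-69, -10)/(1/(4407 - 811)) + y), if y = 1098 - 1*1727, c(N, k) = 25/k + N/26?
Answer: I*√3238417/13 ≈ 138.43*I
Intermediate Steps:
c(N, k) = 25/k + N/26 (c(N, k) = 25/k + N*(1/26) = 25/k + N/26)
y = -629 (y = 1098 - 1727 = -629)
√(c(-69, -10)/(1/(4407 - 811)) + y) = √((25/(-10) + (1/26)*(-69))/(1/(4407 - 811)) - 629) = √((25*(-⅒) - 69/26)/(1/3596) - 629) = √((-5/2 - 69/26)/(1/3596) - 629) = √(-67/13*3596 - 629) = √(-240932/13 - 629) = √(-249109/13) = I*√3238417/13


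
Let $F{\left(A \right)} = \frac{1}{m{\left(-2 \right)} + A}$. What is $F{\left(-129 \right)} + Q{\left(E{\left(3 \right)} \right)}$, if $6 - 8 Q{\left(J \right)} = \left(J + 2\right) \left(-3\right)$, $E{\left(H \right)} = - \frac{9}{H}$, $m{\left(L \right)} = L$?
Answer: $\frac{385}{1048} \approx 0.36737$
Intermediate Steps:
$Q{\left(J \right)} = \frac{3}{2} + \frac{3 J}{8}$ ($Q{\left(J \right)} = \frac{3}{4} - \frac{\left(J + 2\right) \left(-3\right)}{8} = \frac{3}{4} - \frac{\left(2 + J\right) \left(-3\right)}{8} = \frac{3}{4} - \frac{-6 - 3 J}{8} = \frac{3}{4} + \left(\frac{3}{4} + \frac{3 J}{8}\right) = \frac{3}{2} + \frac{3 J}{8}$)
$F{\left(A \right)} = \frac{1}{-2 + A}$
$F{\left(-129 \right)} + Q{\left(E{\left(3 \right)} \right)} = \frac{1}{-2 - 129} + \left(\frac{3}{2} + \frac{3 \left(- \frac{9}{3}\right)}{8}\right) = \frac{1}{-131} + \left(\frac{3}{2} + \frac{3 \left(\left(-9\right) \frac{1}{3}\right)}{8}\right) = - \frac{1}{131} + \left(\frac{3}{2} + \frac{3}{8} \left(-3\right)\right) = - \frac{1}{131} + \left(\frac{3}{2} - \frac{9}{8}\right) = - \frac{1}{131} + \frac{3}{8} = \frac{385}{1048}$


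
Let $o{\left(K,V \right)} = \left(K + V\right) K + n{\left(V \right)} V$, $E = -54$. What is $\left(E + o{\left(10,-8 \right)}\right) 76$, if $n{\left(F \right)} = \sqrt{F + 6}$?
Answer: $-2584 - 608 i \sqrt{2} \approx -2584.0 - 859.84 i$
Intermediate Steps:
$n{\left(F \right)} = \sqrt{6 + F}$
$o{\left(K,V \right)} = K \left(K + V\right) + V \sqrt{6 + V}$ ($o{\left(K,V \right)} = \left(K + V\right) K + \sqrt{6 + V} V = K \left(K + V\right) + V \sqrt{6 + V}$)
$\left(E + o{\left(10,-8 \right)}\right) 76 = \left(-54 + \left(10^{2} + 10 \left(-8\right) - 8 \sqrt{6 - 8}\right)\right) 76 = \left(-54 - \left(-20 + 8 i \sqrt{2}\right)\right) 76 = \left(-54 + \left(20 - 8 i \sqrt{2}\right)\right) 76 = \left(-34 - 8 i \sqrt{2}\right) 76 = -2584 - 608 i \sqrt{2}$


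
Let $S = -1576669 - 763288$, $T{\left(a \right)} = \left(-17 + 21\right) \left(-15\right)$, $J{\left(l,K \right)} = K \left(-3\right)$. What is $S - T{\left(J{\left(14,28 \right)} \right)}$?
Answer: $-2339897$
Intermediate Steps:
$J{\left(l,K \right)} = - 3 K$
$T{\left(a \right)} = -60$ ($T{\left(a \right)} = 4 \left(-15\right) = -60$)
$S = -2339957$
$S - T{\left(J{\left(14,28 \right)} \right)} = -2339957 - -60 = -2339957 + 60 = -2339897$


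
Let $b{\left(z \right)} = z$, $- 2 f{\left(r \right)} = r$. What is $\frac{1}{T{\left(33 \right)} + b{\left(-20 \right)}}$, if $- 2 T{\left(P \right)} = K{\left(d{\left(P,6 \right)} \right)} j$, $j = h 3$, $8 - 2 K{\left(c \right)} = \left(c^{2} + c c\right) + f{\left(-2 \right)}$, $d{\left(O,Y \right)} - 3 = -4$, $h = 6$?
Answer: $- \frac{2}{85} \approx -0.023529$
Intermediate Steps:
$f{\left(r \right)} = - \frac{r}{2}$
$d{\left(O,Y \right)} = -1$ ($d{\left(O,Y \right)} = 3 - 4 = -1$)
$K{\left(c \right)} = \frac{7}{2} - c^{2}$ ($K{\left(c \right)} = 4 - \frac{\left(c^{2} + c c\right) - -1}{2} = 4 - \frac{\left(c^{2} + c^{2}\right) + 1}{2} = 4 - \frac{2 c^{2} + 1}{2} = 4 - \frac{1 + 2 c^{2}}{2} = 4 - \left(\frac{1}{2} + c^{2}\right) = \frac{7}{2} - c^{2}$)
$j = 18$ ($j = 6 \cdot 3 = 18$)
$T{\left(P \right)} = - \frac{45}{2}$ ($T{\left(P \right)} = - \frac{\left(\frac{7}{2} - \left(-1\right)^{2}\right) 18}{2} = - \frac{\left(\frac{7}{2} - 1\right) 18}{2} = - \frac{\frac{5}{2} \cdot 18}{2} = \left(- \frac{1}{2}\right) 45 = - \frac{45}{2}$)
$\frac{1}{T{\left(33 \right)} + b{\left(-20 \right)}} = \frac{1}{- \frac{45}{2} - 20} = \frac{1}{- \frac{85}{2}} = - \frac{2}{85}$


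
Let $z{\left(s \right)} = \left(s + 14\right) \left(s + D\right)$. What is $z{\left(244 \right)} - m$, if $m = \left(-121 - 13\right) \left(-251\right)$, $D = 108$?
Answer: $57182$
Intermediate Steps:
$z{\left(s \right)} = \left(14 + s\right) \left(108 + s\right)$ ($z{\left(s \right)} = \left(s + 14\right) \left(s + 108\right) = \left(14 + s\right) \left(108 + s\right)$)
$m = 33634$ ($m = \left(-134\right) \left(-251\right) = 33634$)
$z{\left(244 \right)} - m = \left(1512 + 244^{2} + 122 \cdot 244\right) - 33634 = \left(1512 + 59536 + 29768\right) - 33634 = 90816 - 33634 = 57182$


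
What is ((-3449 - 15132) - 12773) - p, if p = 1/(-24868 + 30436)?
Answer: -174579073/5568 ≈ -31354.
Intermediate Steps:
p = 1/5568 ≈ 0.00017960
((-3449 - 15132) - 12773) - p = ((-3449 - 15132) - 12773) - 1*1/5568 = (-18581 - 12773) - 1/5568 = -31354 - 1/5568 = -174579073/5568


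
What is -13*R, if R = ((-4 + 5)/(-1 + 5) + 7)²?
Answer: -10933/16 ≈ -683.31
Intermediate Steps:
R = 841/16 (R = (1/4 + 7)² = (1*(¼) + 7)² = (¼ + 7)² = (29/4)² = 841/16 ≈ 52.563)
-13*R = -13*841/16 = -10933/16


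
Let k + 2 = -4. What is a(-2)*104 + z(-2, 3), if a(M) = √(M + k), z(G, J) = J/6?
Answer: ½ + 208*I*√2 ≈ 0.5 + 294.16*I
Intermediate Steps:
z(G, J) = J/6 (z(G, J) = J*(⅙) = J/6)
k = -6 (k = -2 - 4 = -6)
a(M) = √(-6 + M) (a(M) = √(M - 6) = √(-6 + M))
a(-2)*104 + z(-2, 3) = √(-6 - 2)*104 + (⅙)*3 = √(-8)*104 + ½ = (2*I*√2)*104 + ½ = 208*I*√2 + ½ = ½ + 208*I*√2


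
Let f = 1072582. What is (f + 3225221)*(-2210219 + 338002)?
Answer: -8046419839251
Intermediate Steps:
(f + 3225221)*(-2210219 + 338002) = (1072582 + 3225221)*(-2210219 + 338002) = 4297803*(-1872217) = -8046419839251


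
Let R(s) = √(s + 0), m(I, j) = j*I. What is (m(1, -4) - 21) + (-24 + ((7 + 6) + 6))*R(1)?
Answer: -30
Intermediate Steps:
m(I, j) = I*j
R(s) = √s
(m(1, -4) - 21) + (-24 + ((7 + 6) + 6))*R(1) = (1*(-4) - 21) + (-24 + ((7 + 6) + 6))*√1 = (-4 - 21) + (-24 + (13 + 6))*1 = -25 + (-24 + 19)*1 = -25 - 5*1 = -25 - 5 = -30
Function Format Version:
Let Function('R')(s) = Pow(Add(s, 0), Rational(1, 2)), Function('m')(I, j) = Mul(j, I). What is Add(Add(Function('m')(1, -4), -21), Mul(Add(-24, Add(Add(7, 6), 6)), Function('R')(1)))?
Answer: -30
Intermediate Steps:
Function('m')(I, j) = Mul(I, j)
Function('R')(s) = Pow(s, Rational(1, 2))
Add(Add(Function('m')(1, -4), -21), Mul(Add(-24, Add(Add(7, 6), 6)), Function('R')(1))) = Add(Add(Mul(1, -4), -21), Mul(Add(-24, Add(Add(7, 6), 6)), Pow(1, Rational(1, 2)))) = Add(Add(-4, -21), Mul(Add(-24, Add(13, 6)), 1)) = Add(-25, Mul(Add(-24, 19), 1)) = Add(-25, Mul(-5, 1)) = Add(-25, -5) = -30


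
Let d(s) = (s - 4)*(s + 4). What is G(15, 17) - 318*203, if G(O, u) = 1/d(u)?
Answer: -17623241/273 ≈ -64554.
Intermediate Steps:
d(s) = (-4 + s)*(4 + s)
G(O, u) = 1/(-16 + u²)
G(15, 17) - 318*203 = 1/(-16 + 17²) - 318*203 = 1/(-16 + 289) - 64554 = 1/273 - 64554 = -17623241/273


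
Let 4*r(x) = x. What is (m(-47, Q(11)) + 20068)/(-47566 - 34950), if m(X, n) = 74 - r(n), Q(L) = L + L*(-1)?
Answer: -10071/41258 ≈ -0.24410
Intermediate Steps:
Q(L) = 0 (Q(L) = L - L = 0)
r(x) = x/4
m(X, n) = 74 - n/4
(m(-47, Q(11)) + 20068)/(-47566 - 34950) = ((74 - 1/4*0) + 20068)/(-47566 - 34950) = ((74 + 0) + 20068)/(-82516) = (74 + 20068)*(-1/82516) = 20142*(-1/82516) = -10071/41258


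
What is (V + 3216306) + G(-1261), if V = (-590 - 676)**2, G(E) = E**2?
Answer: 6409183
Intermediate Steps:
V = 1602756 (V = (-1266)**2 = 1602756)
(V + 3216306) + G(-1261) = (1602756 + 3216306) + (-1261)**2 = 4819062 + 1590121 = 6409183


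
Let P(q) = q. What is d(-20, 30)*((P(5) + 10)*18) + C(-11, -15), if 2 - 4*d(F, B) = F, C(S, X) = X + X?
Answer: 1455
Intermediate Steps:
C(S, X) = 2*X
d(F, B) = 1/2 - F/4
d(-20, 30)*((P(5) + 10)*18) + C(-11, -15) = (1/2 - 1/4*(-20))*((5 + 10)*18) + 2*(-15) = (1/2 + 5)*(15*18) - 30 = (11/2)*270 - 30 = 1485 - 30 = 1455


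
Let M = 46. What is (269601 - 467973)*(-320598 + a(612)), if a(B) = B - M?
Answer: 63485387904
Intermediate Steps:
a(B) = -46 + B (a(B) = B - 1*46 = B - 46 = -46 + B)
(269601 - 467973)*(-320598 + a(612)) = (269601 - 467973)*(-320598 + (-46 + 612)) = -198372*(-320598 + 566) = -198372*(-320032) = 63485387904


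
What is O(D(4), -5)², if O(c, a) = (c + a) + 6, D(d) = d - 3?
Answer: 4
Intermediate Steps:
D(d) = -3 + d
O(c, a) = 6 + a + c (O(c, a) = (a + c) + 6 = 6 + a + c)
O(D(4), -5)² = (6 - 5 + (-3 + 4))² = (6 - 5 + 1)² = 2² = 4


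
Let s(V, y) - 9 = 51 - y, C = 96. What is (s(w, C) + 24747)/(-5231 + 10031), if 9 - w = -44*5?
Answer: 8237/1600 ≈ 5.1481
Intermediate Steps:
w = 229 (w = 9 - (-44)*5 = 9 - 1*(-220) = 9 + 220 = 229)
s(V, y) = 60 - y (s(V, y) = 9 + (51 - y) = 60 - y)
(s(w, C) + 24747)/(-5231 + 10031) = ((60 - 1*96) + 24747)/(-5231 + 10031) = ((60 - 96) + 24747)/4800 = (-36 + 24747)*(1/4800) = 24711*(1/4800) = 8237/1600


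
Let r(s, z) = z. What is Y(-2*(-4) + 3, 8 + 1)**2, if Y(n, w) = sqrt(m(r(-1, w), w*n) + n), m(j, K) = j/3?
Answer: 14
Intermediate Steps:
m(j, K) = j/3 (m(j, K) = j*(1/3) = j/3)
Y(n, w) = sqrt(n + w/3) (Y(n, w) = sqrt(w/3 + n) = sqrt(n + w/3))
Y(-2*(-4) + 3, 8 + 1)**2 = (sqrt(3*(8 + 1) + 9*(-2*(-4) + 3))/3)**2 = (sqrt(3*9 + 9*(8 + 3))/3)**2 = (sqrt(27 + 9*11)/3)**2 = (sqrt(27 + 99)/3)**2 = (sqrt(126)/3)**2 = ((3*sqrt(14))/3)**2 = (sqrt(14))**2 = 14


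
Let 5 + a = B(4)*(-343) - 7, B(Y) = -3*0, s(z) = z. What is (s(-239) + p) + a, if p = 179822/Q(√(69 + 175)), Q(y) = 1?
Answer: 179571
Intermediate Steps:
B(Y) = 0
a = -12 (a = -5 + (0*(-343) - 7) = -5 + (0 - 7) = -5 - 7 = -12)
p = 179822 (p = 179822/1 = 179822*1 = 179822)
(s(-239) + p) + a = (-239 + 179822) - 12 = 179583 - 12 = 179571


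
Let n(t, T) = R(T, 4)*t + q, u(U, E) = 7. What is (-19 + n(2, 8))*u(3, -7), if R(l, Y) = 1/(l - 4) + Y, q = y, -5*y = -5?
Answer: -133/2 ≈ -66.500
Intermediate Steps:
y = 1 (y = -⅕*(-5) = 1)
q = 1
R(l, Y) = Y + 1/(-4 + l) (R(l, Y) = 1/(-4 + l) + Y = Y + 1/(-4 + l))
n(t, T) = 1 + t*(-15 + 4*T)/(-4 + T) (n(t, T) = ((1 - 4*4 + 4*T)/(-4 + T))*t + 1 = ((1 - 16 + 4*T)/(-4 + T))*t + 1 = ((-15 + 4*T)/(-4 + T))*t + 1 = t*(-15 + 4*T)/(-4 + T) + 1 = 1 + t*(-15 + 4*T)/(-4 + T))
(-19 + n(2, 8))*u(3, -7) = (-19 + (-4 + 8 + 2*(-15 + 4*8))/(-4 + 8))*7 = (-19 + (-4 + 8 + 2*(-15 + 32))/4)*7 = (-19 + (-4 + 8 + 2*17)/4)*7 = (-19 + (-4 + 8 + 34)/4)*7 = (-19 + (¼)*38)*7 = (-19 + 19/2)*7 = -19/2*7 = -133/2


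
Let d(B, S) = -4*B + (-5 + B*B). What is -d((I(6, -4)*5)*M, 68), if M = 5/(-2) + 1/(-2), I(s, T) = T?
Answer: -3355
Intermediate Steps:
M = -3 (M = 5*(-1/2) + 1*(-1/2) = -5/2 - 1/2 = -3)
d(B, S) = -5 + B**2 - 4*B (d(B, S) = -4*B + (-5 + B**2) = -5 + B**2 - 4*B)
-d((I(6, -4)*5)*M, 68) = -(-5 + (-4*5*(-3))**2 - 4*(-4*5)*(-3)) = -(-5 + (-20*(-3))**2 - (-80)*(-3)) = -(-5 + 60**2 - 4*60) = -(-5 + 3600 - 240) = -1*3355 = -3355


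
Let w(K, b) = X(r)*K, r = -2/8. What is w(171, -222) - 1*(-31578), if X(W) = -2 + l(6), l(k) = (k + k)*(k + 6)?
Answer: 55860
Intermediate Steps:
r = -¼ (r = -2*⅛ = -¼ ≈ -0.25000)
l(k) = 2*k*(6 + k) (l(k) = (2*k)*(6 + k) = 2*k*(6 + k))
X(W) = 142 (X(W) = -2 + 2*6*(6 + 6) = -2 + 2*6*12 = -2 + 144 = 142)
w(K, b) = 142*K
w(171, -222) - 1*(-31578) = 142*171 - 1*(-31578) = 24282 + 31578 = 55860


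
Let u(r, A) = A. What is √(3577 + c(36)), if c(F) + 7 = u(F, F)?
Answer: √3606 ≈ 60.050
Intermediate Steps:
c(F) = -7 + F
√(3577 + c(36)) = √(3577 + (-7 + 36)) = √(3577 + 29) = √3606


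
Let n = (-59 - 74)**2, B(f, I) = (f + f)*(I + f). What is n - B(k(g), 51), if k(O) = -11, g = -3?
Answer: 18569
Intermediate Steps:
B(f, I) = 2*f*(I + f) (B(f, I) = (2*f)*(I + f) = 2*f*(I + f))
n = 17689 (n = (-133)**2 = 17689)
n - B(k(g), 51) = 17689 - 2*(-11)*(51 - 11) = 17689 - 2*(-11)*40 = 17689 - 1*(-880) = 17689 + 880 = 18569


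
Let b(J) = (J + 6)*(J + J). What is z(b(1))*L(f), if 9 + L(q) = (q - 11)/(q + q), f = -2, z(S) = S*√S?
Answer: -161*√14/2 ≈ -301.20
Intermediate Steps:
b(J) = 2*J*(6 + J) (b(J) = (6 + J)*(2*J) = 2*J*(6 + J))
z(S) = S^(3/2)
L(q) = -9 + (-11 + q)/(2*q) (L(q) = -9 + (q - 11)/(q + q) = -9 + (-11 + q)/((2*q)) = -9 + (-11 + q)*(1/(2*q)) = -9 + (-11 + q)/(2*q))
z(b(1))*L(f) = (2*1*(6 + 1))^(3/2)*((½)*(-11 - 17*(-2))/(-2)) = (2*1*7)^(3/2)*((½)*(-½)*(-11 + 34)) = 14^(3/2)*((½)*(-½)*23) = (14*√14)*(-23/4) = -161*√14/2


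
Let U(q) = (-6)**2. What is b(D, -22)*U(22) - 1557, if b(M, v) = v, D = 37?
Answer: -2349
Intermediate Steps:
U(q) = 36
b(D, -22)*U(22) - 1557 = -22*36 - 1557 = -792 - 1557 = -2349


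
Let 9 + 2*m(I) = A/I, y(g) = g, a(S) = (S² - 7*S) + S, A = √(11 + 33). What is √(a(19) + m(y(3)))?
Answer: √(8730 + 12*√11)/6 ≈ 15.608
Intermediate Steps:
A = 2*√11 (A = √44 = 2*√11 ≈ 6.6332)
a(S) = S² - 6*S
m(I) = -9/2 + √11/I (m(I) = -9/2 + ((2*√11)/I)/2 = -9/2 + (2*√11/I)/2 = -9/2 + √11/I)
√(a(19) + m(y(3))) = √(19*(-6 + 19) + (-9/2 + √11/3)) = √(19*13 + (-9/2 + √11*(⅓))) = √(247 + (-9/2 + √11/3)) = √(485/2 + √11/3)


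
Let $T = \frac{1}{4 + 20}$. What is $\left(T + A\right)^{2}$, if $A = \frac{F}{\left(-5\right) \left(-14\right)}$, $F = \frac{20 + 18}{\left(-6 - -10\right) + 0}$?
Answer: $\frac{22201}{705600} \approx 0.031464$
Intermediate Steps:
$F = \frac{19}{2}$ ($F = \frac{38}{\left(-6 + 10\right) + 0} = \frac{38}{4 + 0} = \frac{38}{4} = 38 \cdot \frac{1}{4} = \frac{19}{2} \approx 9.5$)
$T = \frac{1}{24} \approx 0.041667$
$A = \frac{19}{140}$ ($A = \frac{19}{2 \left(\left(-5\right) \left(-14\right)\right)} = \frac{19}{2 \cdot 70} = \frac{19}{2} \cdot \frac{1}{70} = \frac{19}{140} \approx 0.13571$)
$\left(T + A\right)^{2} = \left(\frac{1}{24} + \frac{19}{140}\right)^{2} = \left(\frac{149}{840}\right)^{2} = \frac{22201}{705600}$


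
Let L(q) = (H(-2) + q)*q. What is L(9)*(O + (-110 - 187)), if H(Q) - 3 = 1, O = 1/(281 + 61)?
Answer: -1320449/38 ≈ -34749.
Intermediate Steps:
O = 1/342 ≈ 0.0029240
H(Q) = 4 (H(Q) = 3 + 1 = 4)
L(q) = q*(4 + q) (L(q) = (4 + q)*q = q*(4 + q))
L(9)*(O + (-110 - 187)) = (9*(4 + 9))*(1/342 + (-110 - 187)) = (9*13)*(1/342 - 297) = 117*(-101573/342) = -1320449/38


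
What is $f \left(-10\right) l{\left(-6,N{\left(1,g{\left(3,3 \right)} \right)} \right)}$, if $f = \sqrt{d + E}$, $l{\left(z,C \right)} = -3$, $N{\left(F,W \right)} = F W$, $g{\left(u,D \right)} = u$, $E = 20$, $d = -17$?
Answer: $30 \sqrt{3} \approx 51.962$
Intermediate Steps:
$f = \sqrt{3}$ ($f = \sqrt{-17 + 20} = \sqrt{3} \approx 1.732$)
$f \left(-10\right) l{\left(-6,N{\left(1,g{\left(3,3 \right)} \right)} \right)} = \sqrt{3} \left(-10\right) \left(-3\right) = - 10 \sqrt{3} \left(-3\right) = 30 \sqrt{3}$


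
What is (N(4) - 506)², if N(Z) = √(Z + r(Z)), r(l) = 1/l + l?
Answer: (1012 - √33)²/4 ≈ 2.5314e+5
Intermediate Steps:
r(l) = l + 1/l (r(l) = 1/l + l = l + 1/l)
N(Z) = √(1/Z + 2*Z) (N(Z) = √(Z + (Z + 1/Z)) = √(1/Z + 2*Z))
(N(4) - 506)² = (√(1/4 + 2*4) - 506)² = (√(¼ + 8) - 506)² = (√(33/4) - 506)² = (√33/2 - 506)² = (-506 + √33/2)²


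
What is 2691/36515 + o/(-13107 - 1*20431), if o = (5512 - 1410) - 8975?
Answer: 268188353/1224640070 ≈ 0.21899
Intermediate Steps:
o = -4873 (o = 4102 - 8975 = -4873)
2691/36515 + o/(-13107 - 1*20431) = 2691/36515 - 4873/(-13107 - 1*20431) = 2691*(1/36515) - 4873/(-13107 - 20431) = 2691/36515 - 4873/(-33538) = 2691/36515 - 4873*(-1/33538) = 2691/36515 + 4873/33538 = 268188353/1224640070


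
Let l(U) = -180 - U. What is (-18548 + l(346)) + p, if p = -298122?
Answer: -317196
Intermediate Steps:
(-18548 + l(346)) + p = (-18548 + (-180 - 1*346)) - 298122 = (-18548 + (-180 - 346)) - 298122 = (-18548 - 526) - 298122 = -19074 - 298122 = -317196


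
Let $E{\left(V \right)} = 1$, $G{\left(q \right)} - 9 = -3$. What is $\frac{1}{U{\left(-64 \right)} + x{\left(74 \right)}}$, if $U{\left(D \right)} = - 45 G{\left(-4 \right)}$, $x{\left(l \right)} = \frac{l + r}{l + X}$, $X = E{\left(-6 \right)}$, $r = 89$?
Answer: $- \frac{75}{20087} \approx -0.0037338$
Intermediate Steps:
$G{\left(q \right)} = 6$ ($G{\left(q \right)} = 9 - 3 = 6$)
$X = 1$
$x{\left(l \right)} = \frac{89 + l}{1 + l}$ ($x{\left(l \right)} = \frac{l + 89}{l + 1} = \frac{89 + l}{1 + l}$)
$U{\left(D \right)} = -270$ ($U{\left(D \right)} = \left(-45\right) 6 = -270$)
$\frac{1}{U{\left(-64 \right)} + x{\left(74 \right)}} = \frac{1}{-270 + \frac{89 + 74}{1 + 74}} = \frac{1}{-270 + \frac{1}{75} \cdot 163} = \frac{1}{-270 + \frac{163}{75}} = \frac{1}{- \frac{20087}{75}} = - \frac{75}{20087}$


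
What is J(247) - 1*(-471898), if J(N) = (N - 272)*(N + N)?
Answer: 459548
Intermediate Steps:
J(N) = 2*N*(-272 + N) (J(N) = (-272 + N)*(2*N) = 2*N*(-272 + N))
J(247) - 1*(-471898) = 2*247*(-272 + 247) - 1*(-471898) = 2*247*(-25) + 471898 = -12350 + 471898 = 459548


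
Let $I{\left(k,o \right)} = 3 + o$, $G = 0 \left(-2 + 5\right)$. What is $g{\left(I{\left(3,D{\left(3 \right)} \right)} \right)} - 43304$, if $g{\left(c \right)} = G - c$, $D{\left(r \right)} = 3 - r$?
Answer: $-43307$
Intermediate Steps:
$G = 0$ ($G = 0 \cdot 3 = 0$)
$g{\left(c \right)} = - c$ ($g{\left(c \right)} = 0 - c = - c$)
$g{\left(I{\left(3,D{\left(3 \right)} \right)} \right)} - 43304 = - (3 + \left(3 - 3\right)) - 43304 = - (3 + 0) - 43304 = \left(-1\right) 3 - 43304 = -3 - 43304 = -43307$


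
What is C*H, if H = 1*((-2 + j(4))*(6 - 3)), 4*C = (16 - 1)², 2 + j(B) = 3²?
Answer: 3375/4 ≈ 843.75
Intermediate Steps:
j(B) = 7 (j(B) = -2 + 3² = -2 + 9 = 7)
C = 225/4 (C = (16 - 1)²/4 = (¼)*15² = (¼)*225 = 225/4 ≈ 56.250)
H = 15 (H = 1*((-2 + 7)*(6 - 3)) = 1*(5*3) = 1*15 = 15)
C*H = (225/4)*15 = 3375/4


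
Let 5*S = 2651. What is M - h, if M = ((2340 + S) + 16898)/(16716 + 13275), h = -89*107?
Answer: 476040102/49985 ≈ 9523.7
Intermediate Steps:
S = 2651/5 (S = (⅕)*2651 = 2651/5 ≈ 530.20)
h = -9523
M = 32947/49985 (M = ((2340 + 2651/5) + 16898)/(16716 + 13275) = (14351/5 + 16898)/29991 = (98841/5)*(1/29991) = 32947/49985 ≈ 0.65914)
M - h = 32947/49985 - 1*(-9523) = 32947/49985 + 9523 = 476040102/49985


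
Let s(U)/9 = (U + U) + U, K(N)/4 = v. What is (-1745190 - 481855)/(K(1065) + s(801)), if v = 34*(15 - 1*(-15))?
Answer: -2227045/25707 ≈ -86.632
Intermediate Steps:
v = 1020 (v = 34*(15 + 15) = 34*30 = 1020)
K(N) = 4080 (K(N) = 4*1020 = 4080)
s(U) = 27*U (s(U) = 9*((U + U) + U) = 9*(2*U + U) = 9*(3*U) = 27*U)
(-1745190 - 481855)/(K(1065) + s(801)) = (-1745190 - 481855)/(4080 + 27*801) = -2227045/(4080 + 21627) = -2227045/25707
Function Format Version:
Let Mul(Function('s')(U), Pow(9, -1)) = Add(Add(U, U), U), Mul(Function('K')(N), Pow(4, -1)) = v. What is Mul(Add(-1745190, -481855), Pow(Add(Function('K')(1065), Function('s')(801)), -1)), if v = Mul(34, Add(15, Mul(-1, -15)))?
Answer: Rational(-2227045, 25707) ≈ -86.632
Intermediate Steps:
v = 1020 (v = Mul(34, Add(15, 15)) = Mul(34, 30) = 1020)
Function('K')(N) = 4080 (Function('K')(N) = Mul(4, 1020) = 4080)
Function('s')(U) = Mul(27, U) (Function('s')(U) = Mul(9, Add(Add(U, U), U)) = Mul(9, Add(Mul(2, U), U)) = Mul(9, Mul(3, U)) = Mul(27, U))
Mul(Add(-1745190, -481855), Pow(Add(Function('K')(1065), Function('s')(801)), -1)) = Mul(Add(-1745190, -481855), Pow(Add(4080, Mul(27, 801)), -1)) = Mul(-2227045, Pow(Add(4080, 21627), -1)) = Mul(-2227045, Pow(25707, -1)) = Mul(-2227045, Rational(1, 25707)) = Rational(-2227045, 25707)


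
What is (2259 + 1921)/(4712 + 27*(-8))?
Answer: 1045/1124 ≈ 0.92972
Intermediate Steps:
(2259 + 1921)/(4712 + 27*(-8)) = 4180/(4712 - 216) = 4180/4496 = 4180*(1/4496) = 1045/1124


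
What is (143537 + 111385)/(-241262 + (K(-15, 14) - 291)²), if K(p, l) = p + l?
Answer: -127461/77999 ≈ -1.6341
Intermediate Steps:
K(p, l) = l + p
(143537 + 111385)/(-241262 + (K(-15, 14) - 291)²) = (143537 + 111385)/(-241262 + ((14 - 15) - 291)²) = 254922/(-241262 + (-1 - 291)²) = 254922/(-241262 + (-292)²) = 254922/(-241262 + 85264) = 254922/(-155998) = 254922*(-1/155998) = -127461/77999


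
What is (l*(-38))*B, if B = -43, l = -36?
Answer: -58824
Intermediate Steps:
(l*(-38))*B = -36*(-38)*(-43) = 1368*(-43) = -58824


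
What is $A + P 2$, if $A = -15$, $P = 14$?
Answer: $13$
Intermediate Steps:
$A + P 2 = -15 + 14 \cdot 2 = -15 + 28 = 13$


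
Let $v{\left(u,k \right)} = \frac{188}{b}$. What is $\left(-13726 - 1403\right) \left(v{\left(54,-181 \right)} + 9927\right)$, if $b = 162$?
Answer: $- \frac{1351828261}{9} \approx -1.502 \cdot 10^{8}$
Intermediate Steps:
$v{\left(u,k \right)} = \frac{94}{81}$ ($v{\left(u,k \right)} = \frac{188}{162} = 188 \cdot \frac{1}{162} = \frac{94}{81}$)
$\left(-13726 - 1403\right) \left(v{\left(54,-181 \right)} + 9927\right) = \left(-13726 - 1403\right) \left(\frac{94}{81} + 9927\right) = \left(-15129\right) \frac{804181}{81} = - \frac{1351828261}{9}$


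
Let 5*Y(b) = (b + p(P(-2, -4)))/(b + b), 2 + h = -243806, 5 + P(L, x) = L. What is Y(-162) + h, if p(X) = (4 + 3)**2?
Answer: -394968847/1620 ≈ -2.4381e+5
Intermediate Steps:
P(L, x) = -5 + L
h = -243808 (h = -2 - 243806 = -243808)
p(X) = 49 (p(X) = 7**2 = 49)
Y(b) = (49 + b)/(10*b) (Y(b) = ((b + 49)/(b + b))/5 = ((49 + b)/((2*b)))/5 = ((49 + b)*(1/(2*b)))/5 = ((49 + b)/(2*b))/5 = (49 + b)/(10*b))
Y(-162) + h = (1/10)*(49 - 162)/(-162) - 243808 = (1/10)*(-1/162)*(-113) - 243808 = 113/1620 - 243808 = -394968847/1620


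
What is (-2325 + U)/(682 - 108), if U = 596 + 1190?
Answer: -77/82 ≈ -0.93902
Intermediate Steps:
U = 1786
(-2325 + U)/(682 - 108) = (-2325 + 1786)/(682 - 108) = -539/574 = -539*1/574 = -77/82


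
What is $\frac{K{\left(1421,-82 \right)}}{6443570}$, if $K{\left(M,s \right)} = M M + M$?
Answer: $\frac{144333}{460255} \approx 0.31359$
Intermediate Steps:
$K{\left(M,s \right)} = M + M^{2}$ ($K{\left(M,s \right)} = M^{2} + M = M + M^{2}$)
$\frac{K{\left(1421,-82 \right)}}{6443570} = \frac{1421 \left(1 + 1421\right)}{6443570} = 1421 \cdot 1422 \cdot \frac{1}{6443570} = 2020662 \cdot \frac{1}{6443570} = \frac{144333}{460255}$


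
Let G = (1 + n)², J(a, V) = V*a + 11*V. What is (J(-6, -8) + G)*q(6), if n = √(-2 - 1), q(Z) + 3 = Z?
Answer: -126 + 6*I*√3 ≈ -126.0 + 10.392*I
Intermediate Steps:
q(Z) = -3 + Z
n = I*√3 (n = √(-3) = I*√3 ≈ 1.732*I)
J(a, V) = 11*V + V*a
G = (1 + I*√3)² ≈ -2.0 + 3.4641*I
(J(-6, -8) + G)*q(6) = (-8*(11 - 6) + (1 + I*√3)²)*(-3 + 6) = (-8*5 + (1 + I*√3)²)*3 = (-40 + (1 + I*√3)²)*3 = -120 + 3*(1 + I*√3)²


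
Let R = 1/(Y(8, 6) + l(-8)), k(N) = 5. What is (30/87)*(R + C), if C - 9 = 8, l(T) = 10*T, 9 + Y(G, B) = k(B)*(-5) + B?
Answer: 9175/1566 ≈ 5.8589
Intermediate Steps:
Y(G, B) = -34 + B (Y(G, B) = -9 + (5*(-5) + B) = -9 + (-25 + B) = -34 + B)
C = 17 (C = 9 + 8 = 17)
R = -1/108 (R = 1/((-34 + 6) + 10*(-8)) = 1/(-28 - 80) = 1/(-108) = -1/108 ≈ -0.0092593)
(30/87)*(R + C) = (30/87)*(-1/108 + 17) = (30*(1/87))*(1835/108) = (10/29)*(1835/108) = 9175/1566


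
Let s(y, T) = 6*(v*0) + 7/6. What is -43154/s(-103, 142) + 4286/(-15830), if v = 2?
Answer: -2049398461/55405 ≈ -36989.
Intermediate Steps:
s(y, T) = 7/6 (s(y, T) = 6*(2*0) + 7/6 = 6*0 + 7*(⅙) = 0 + 7/6 = 7/6)
-43154/s(-103, 142) + 4286/(-15830) = -43154/7/6 + 4286/(-15830) = -43154*6/7 + 4286*(-1/15830) = -258924/7 - 2143/7915 = -2049398461/55405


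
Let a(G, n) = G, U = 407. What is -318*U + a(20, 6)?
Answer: -129406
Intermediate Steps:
-318*U + a(20, 6) = -318*407 + 20 = -129426 + 20 = -129406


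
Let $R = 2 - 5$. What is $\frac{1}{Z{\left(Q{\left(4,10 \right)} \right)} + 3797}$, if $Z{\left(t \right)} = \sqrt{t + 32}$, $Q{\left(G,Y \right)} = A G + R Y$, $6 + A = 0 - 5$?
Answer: $\frac{3797}{14417251} - \frac{i \sqrt{42}}{14417251} \approx 0.00026336 - 4.4951 \cdot 10^{-7} i$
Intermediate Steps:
$R = -3$ ($R = 2 - 5 = -3$)
$A = -11$ ($A = -6 + \left(0 - 5\right) = -6 - 5 = -11$)
$Q{\left(G,Y \right)} = - 11 G - 3 Y$
$Z{\left(t \right)} = \sqrt{32 + t}$
$\frac{1}{Z{\left(Q{\left(4,10 \right)} \right)} + 3797} = \frac{1}{\sqrt{32 - 74} + 3797} = \frac{1}{\sqrt{-42} + 3797} = \frac{1}{i \sqrt{42} + 3797} = \frac{1}{3797 + i \sqrt{42}}$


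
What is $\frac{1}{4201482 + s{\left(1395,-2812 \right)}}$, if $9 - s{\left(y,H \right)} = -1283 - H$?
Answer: $\frac{1}{4199962} \approx 2.381 \cdot 10^{-7}$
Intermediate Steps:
$s{\left(y,H \right)} = 1292 + H$ ($s{\left(y,H \right)} = 9 - \left(-1283 - H\right) = 9 + \left(1283 + H\right) = 1292 + H$)
$\frac{1}{4201482 + s{\left(1395,-2812 \right)}} = \frac{1}{4201482 + \left(1292 - 2812\right)} = \frac{1}{4201482 - 1520} = \frac{1}{4199962}$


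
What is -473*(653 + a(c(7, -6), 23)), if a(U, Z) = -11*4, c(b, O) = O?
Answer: -288057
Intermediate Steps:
a(U, Z) = -44
-473*(653 + a(c(7, -6), 23)) = -473*(653 - 44) = -473*609 = -288057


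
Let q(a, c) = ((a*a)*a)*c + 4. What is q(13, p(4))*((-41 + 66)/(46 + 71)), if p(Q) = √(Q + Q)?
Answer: 100/117 + 8450*√2/9 ≈ 1328.6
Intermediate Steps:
p(Q) = √2*√Q (p(Q) = √(2*Q) = √2*√Q)
q(a, c) = 4 + c*a³ (q(a, c) = (a²*a)*c + 4 = a³*c + 4 = c*a³ + 4 = 4 + c*a³)
q(13, p(4))*((-41 + 66)/(46 + 71)) = (4 + (√2*√4)*13³)*((-41 + 66)/(46 + 71)) = (4 + (√2*2)*2197)*(25/117) = (4 + (2*√2)*2197)*(25*(1/117)) = (4 + 4394*√2)*(25/117) = 100/117 + 8450*√2/9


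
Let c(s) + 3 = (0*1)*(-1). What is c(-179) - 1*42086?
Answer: -42089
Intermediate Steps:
c(s) = -3 (c(s) = -3 + (0*1)*(-1) = -3 + 0*(-1) = -3 + 0 = -3)
c(-179) - 1*42086 = -3 - 1*42086 = -3 - 42086 = -42089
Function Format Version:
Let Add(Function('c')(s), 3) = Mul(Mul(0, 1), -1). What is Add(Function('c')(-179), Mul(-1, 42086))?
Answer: -42089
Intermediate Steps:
Function('c')(s) = -3 (Function('c')(s) = Add(-3, Mul(Mul(0, 1), -1)) = Add(-3, Mul(0, -1)) = Add(-3, 0) = -3)
Add(Function('c')(-179), Mul(-1, 42086)) = Add(-3, Mul(-1, 42086)) = Add(-3, -42086) = -42089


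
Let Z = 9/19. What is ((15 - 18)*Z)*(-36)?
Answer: 972/19 ≈ 51.158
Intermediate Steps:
Z = 9/19 (Z = 9*(1/19) = 9/19 ≈ 0.47368)
((15 - 18)*Z)*(-36) = ((15 - 18)*(9/19))*(-36) = -3*9/19*(-36) = -27/19*(-36) = 972/19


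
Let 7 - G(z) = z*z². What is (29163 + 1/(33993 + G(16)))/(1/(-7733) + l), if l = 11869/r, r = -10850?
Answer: -5226502892305475/196071614472 ≈ -26656.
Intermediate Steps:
G(z) = 7 - z³ (G(z) = 7 - z*z² = 7 - z³)
l = -11869/10850 (l = 11869/(-10850) = 11869*(-1/10850) = -11869/10850 ≈ -1.0939)
(29163 + 1/(33993 + G(16)))/(1/(-7733) + l) = (29163 + 1/(33993 + (7 - 1*16³)))/(1/(-7733) - 11869/10850) = (29163 + 1/(33993 + (7 - 1*4096)))/(-1/7733 - 11869/10850) = (29163 + 1/(33993 + (7 - 4096)))/(-91793827/83903050) = (29163 + 1/(33993 - 4089))*(-83903050/91793827) = (29163 + 1/29904)*(-83903050/91793827) = (872090353/29904)*(-83903050/91793827) = -5226502892305475/196071614472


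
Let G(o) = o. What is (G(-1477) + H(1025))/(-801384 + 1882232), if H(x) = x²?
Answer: 262287/270212 ≈ 0.97067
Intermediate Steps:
(G(-1477) + H(1025))/(-801384 + 1882232) = (-1477 + 1025²)/(-801384 + 1882232) = (-1477 + 1050625)/1080848 = 1049148*(1/1080848) = 262287/270212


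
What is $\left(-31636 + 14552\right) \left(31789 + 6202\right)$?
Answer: $-649038244$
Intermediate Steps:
$\left(-31636 + 14552\right) \left(31789 + 6202\right) = \left(-17084\right) 37991 = -649038244$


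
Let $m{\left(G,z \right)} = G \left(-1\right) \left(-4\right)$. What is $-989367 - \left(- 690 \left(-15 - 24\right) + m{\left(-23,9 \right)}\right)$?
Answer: $-1016185$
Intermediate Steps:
$m{\left(G,z \right)} = 4 G$ ($m{\left(G,z \right)} = - G \left(-4\right) = 4 G$)
$-989367 - \left(- 690 \left(-15 - 24\right) + m{\left(-23,9 \right)}\right) = -989367 - \left(- 690 \left(-15 - 24\right) + 4 \left(-23\right)\right) = -989367 - \left(- 690 \left(-15 - 24\right) - 92\right) = -989367 - \left(\left(-690\right) \left(-39\right) - 92\right) = -989367 - \left(26910 - 92\right) = -989367 - 26818 = -1016185$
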